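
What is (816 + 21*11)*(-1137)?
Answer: -1190439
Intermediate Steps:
(816 + 21*11)*(-1137) = (816 + 231)*(-1137) = 1047*(-1137) = -1190439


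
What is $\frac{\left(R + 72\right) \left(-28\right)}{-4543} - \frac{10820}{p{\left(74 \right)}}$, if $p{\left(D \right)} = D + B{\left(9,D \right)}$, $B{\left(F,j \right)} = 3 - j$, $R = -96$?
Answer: $- \frac{7022468}{1947} \approx -3606.8$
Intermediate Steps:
$p{\left(D \right)} = 3$ ($p{\left(D \right)} = D - \left(-3 + D\right) = 3$)
$\frac{\left(R + 72\right) \left(-28\right)}{-4543} - \frac{10820}{p{\left(74 \right)}} = \frac{\left(-96 + 72\right) \left(-28\right)}{-4543} - \frac{10820}{3} = \left(-24\right) \left(-28\right) \left(- \frac{1}{4543}\right) - \frac{10820}{3} = 672 \left(- \frac{1}{4543}\right) - \frac{10820}{3} = - \frac{96}{649} - \frac{10820}{3} = - \frac{7022468}{1947}$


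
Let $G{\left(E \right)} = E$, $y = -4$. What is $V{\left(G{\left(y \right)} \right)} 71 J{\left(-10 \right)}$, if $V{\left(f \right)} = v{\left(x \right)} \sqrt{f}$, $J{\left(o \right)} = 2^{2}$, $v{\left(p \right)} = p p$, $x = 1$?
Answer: $568 i \approx 568.0 i$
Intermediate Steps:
$v{\left(p \right)} = p^{2}$
$J{\left(o \right)} = 4$
$V{\left(f \right)} = \sqrt{f}$ ($V{\left(f \right)} = 1^{2} \sqrt{f} = 1 \sqrt{f} = \sqrt{f}$)
$V{\left(G{\left(y \right)} \right)} 71 J{\left(-10 \right)} = \sqrt{-4} \cdot 71 \cdot 4 = 2 i 71 \cdot 4 = 142 i 4 = 568 i$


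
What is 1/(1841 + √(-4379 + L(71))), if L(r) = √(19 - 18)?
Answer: 1841/3393659 - I*√4378/3393659 ≈ 0.00054248 - 1.9497e-5*I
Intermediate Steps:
L(r) = 1 (L(r) = √1 = 1)
1/(1841 + √(-4379 + L(71))) = 1/(1841 + √(-4379 + 1)) = 1/(1841 + √(-4378)) = 1/(1841 + I*√4378)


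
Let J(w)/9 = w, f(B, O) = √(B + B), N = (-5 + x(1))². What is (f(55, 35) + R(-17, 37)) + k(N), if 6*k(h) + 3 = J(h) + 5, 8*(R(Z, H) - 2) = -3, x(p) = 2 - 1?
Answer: 623/24 + √110 ≈ 36.446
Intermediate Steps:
x(p) = 1
R(Z, H) = 13/8 (R(Z, H) = 2 + (⅛)*(-3) = 2 - 3/8 = 13/8)
N = 16 (N = (-5 + 1)² = (-4)² = 16)
f(B, O) = √2*√B (f(B, O) = √(2*B) = √2*√B)
J(w) = 9*w
k(h) = ⅓ + 3*h/2 (k(h) = -½ + (9*h + 5)/6 = -½ + (5 + 9*h)/6 = -½ + (⅚ + 3*h/2) = ⅓ + 3*h/2)
(f(55, 35) + R(-17, 37)) + k(N) = (√2*√55 + 13/8) + (⅓ + (3/2)*16) = (√110 + 13/8) + (⅓ + 24) = (13/8 + √110) + 73/3 = 623/24 + √110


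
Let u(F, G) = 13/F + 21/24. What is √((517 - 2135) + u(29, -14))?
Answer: I*√21754002/116 ≈ 40.208*I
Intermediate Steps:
u(F, G) = 7/8 + 13/F (u(F, G) = 13/F + 21*(1/24) = 13/F + 7/8 = 7/8 + 13/F)
√((517 - 2135) + u(29, -14)) = √((517 - 2135) + (7/8 + 13/29)) = √(-1618 + (7/8 + 13*(1/29))) = √(-1618 + (7/8 + 13/29)) = √(-1618 + 307/232) = √(-375069/232) = I*√21754002/116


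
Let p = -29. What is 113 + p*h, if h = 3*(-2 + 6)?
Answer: -235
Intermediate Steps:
h = 12 (h = 3*4 = 12)
113 + p*h = 113 - 29*12 = 113 - 348 = -235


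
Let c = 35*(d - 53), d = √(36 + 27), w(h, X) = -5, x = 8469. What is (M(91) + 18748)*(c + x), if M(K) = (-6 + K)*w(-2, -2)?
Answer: 121188322 + 1923915*√7 ≈ 1.2628e+8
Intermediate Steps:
d = 3*√7 (d = √63 = 3*√7 ≈ 7.9373)
M(K) = 30 - 5*K (M(K) = (-6 + K)*(-5) = 30 - 5*K)
c = -1855 + 105*√7 (c = 35*(3*√7 - 53) = 35*(-53 + 3*√7) = -1855 + 105*√7 ≈ -1577.2)
(M(91) + 18748)*(c + x) = ((30 - 5*91) + 18748)*((-1855 + 105*√7) + 8469) = ((30 - 455) + 18748)*(6614 + 105*√7) = (-425 + 18748)*(6614 + 105*√7) = 18323*(6614 + 105*√7) = 121188322 + 1923915*√7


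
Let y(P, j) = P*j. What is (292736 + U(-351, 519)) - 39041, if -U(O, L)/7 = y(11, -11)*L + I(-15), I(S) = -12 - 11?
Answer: 693449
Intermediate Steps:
I(S) = -23
U(O, L) = 161 + 847*L (U(O, L) = -7*((11*(-11))*L - 23) = -7*(-121*L - 23) = -7*(-23 - 121*L) = 161 + 847*L)
(292736 + U(-351, 519)) - 39041 = (292736 + (161 + 847*519)) - 39041 = (292736 + (161 + 439593)) - 39041 = (292736 + 439754) - 39041 = 732490 - 39041 = 693449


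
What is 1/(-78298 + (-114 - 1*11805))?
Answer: -1/90217 ≈ -1.1084e-5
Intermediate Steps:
1/(-78298 + (-114 - 1*11805)) = 1/(-78298 + (-114 - 11805)) = 1/(-78298 - 11919) = 1/(-90217) = -1/90217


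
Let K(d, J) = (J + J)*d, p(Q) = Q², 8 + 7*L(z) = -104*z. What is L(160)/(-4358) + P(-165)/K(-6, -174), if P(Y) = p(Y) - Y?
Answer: 72526697/5308044 ≈ 13.664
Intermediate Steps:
L(z) = -8/7 - 104*z/7 (L(z) = -8/7 + (-104*z)/7 = -8/7 - 104*z/7)
K(d, J) = 2*J*d (K(d, J) = (2*J)*d = 2*J*d)
P(Y) = Y² - Y
L(160)/(-4358) + P(-165)/K(-6, -174) = (-8/7 - 104/7*160)/(-4358) + (-165*(-1 - 165))/((2*(-174)*(-6))) = (-8/7 - 16640/7)*(-1/4358) - 165*(-166)/2088 = -16648/7*(-1/4358) + 27390*(1/2088) = 8324/15253 + 4565/348 = 72526697/5308044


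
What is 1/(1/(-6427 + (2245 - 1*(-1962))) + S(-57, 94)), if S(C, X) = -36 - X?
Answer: -2220/288601 ≈ -0.0076923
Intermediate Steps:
1/(1/(-6427 + (2245 - 1*(-1962))) + S(-57, 94)) = 1/(1/(-6427 + (2245 - 1*(-1962))) + (-36 - 1*94)) = 1/(1/(-6427 + (2245 + 1962)) + (-36 - 94)) = 1/(1/(-6427 + 4207) - 130) = 1/(1/(-2220) - 130) = 1/(-1/2220 - 130) = 1/(-288601/2220) = -2220/288601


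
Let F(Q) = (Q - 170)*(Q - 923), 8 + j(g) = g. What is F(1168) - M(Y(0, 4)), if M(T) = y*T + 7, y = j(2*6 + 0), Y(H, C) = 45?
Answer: 244323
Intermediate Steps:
j(g) = -8 + g
y = 4 (y = -8 + (2*6 + 0) = -8 + (12 + 0) = -8 + 12 = 4)
M(T) = 7 + 4*T (M(T) = 4*T + 7 = 7 + 4*T)
F(Q) = (-923 + Q)*(-170 + Q) (F(Q) = (-170 + Q)*(-923 + Q) = (-923 + Q)*(-170 + Q))
F(1168) - M(Y(0, 4)) = (156910 + 1168**2 - 1093*1168) - (7 + 4*45) = (156910 + 1364224 - 1276624) - (7 + 180) = 244510 - 1*187 = 244510 - 187 = 244323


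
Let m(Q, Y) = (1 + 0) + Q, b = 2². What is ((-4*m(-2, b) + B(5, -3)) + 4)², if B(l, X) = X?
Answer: 25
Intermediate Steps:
b = 4
m(Q, Y) = 1 + Q
((-4*m(-2, b) + B(5, -3)) + 4)² = ((-4*(1 - 2) - 3) + 4)² = ((-4*(-1) - 3) + 4)² = ((4 - 3) + 4)² = (1 + 4)² = 5² = 25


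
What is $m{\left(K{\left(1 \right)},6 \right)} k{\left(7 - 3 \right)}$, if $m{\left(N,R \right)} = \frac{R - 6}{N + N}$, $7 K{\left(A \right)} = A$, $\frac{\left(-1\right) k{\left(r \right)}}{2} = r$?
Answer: $0$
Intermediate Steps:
$k{\left(r \right)} = - 2 r$
$K{\left(A \right)} = \frac{A}{7}$
$m{\left(N,R \right)} = \frac{-6 + R}{2 N}$
$m{\left(K{\left(1 \right)},6 \right)} k{\left(7 - 3 \right)} = \frac{-6 + 6}{2 \cdot \frac{1}{7} \cdot 1} \left(- 2 \left(7 - 3\right)\right) = \frac{1}{2} \frac{1}{\frac{1}{7}} \cdot 0 \left(\left(-2\right) 4\right) = \frac{1}{2} \cdot 7 \cdot 0 \left(-8\right) = 0 \left(-8\right) = 0$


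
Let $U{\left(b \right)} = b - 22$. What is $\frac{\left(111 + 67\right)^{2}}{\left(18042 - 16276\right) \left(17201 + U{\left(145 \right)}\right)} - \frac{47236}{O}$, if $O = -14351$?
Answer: $\frac{361400393127}{109764283646} \approx 3.2925$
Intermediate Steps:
$U{\left(b \right)} = -22 + b$ ($U{\left(b \right)} = b - 22 = -22 + b$)
$\frac{\left(111 + 67\right)^{2}}{\left(18042 - 16276\right) \left(17201 + U{\left(145 \right)}\right)} - \frac{47236}{O} = \frac{\left(111 + 67\right)^{2}}{\left(18042 - 16276\right) \left(17201 + \left(-22 + 145\right)\right)} - \frac{47236}{-14351} = \frac{178^{2}}{1766 \left(17201 + 123\right)} - - \frac{47236}{14351} = \frac{31684}{1766 \cdot 17324} + \frac{47236}{14351} = \frac{31684}{30594184} + \frac{47236}{14351} = 31684 \cdot \frac{1}{30594184} + \frac{47236}{14351} = \frac{7921}{7648546} + \frac{47236}{14351} = \frac{361400393127}{109764283646}$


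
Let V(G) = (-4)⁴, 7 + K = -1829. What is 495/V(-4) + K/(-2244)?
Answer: 7749/2816 ≈ 2.7518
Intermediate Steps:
K = -1836 (K = -7 - 1829 = -1836)
V(G) = 256
495/V(-4) + K/(-2244) = 495/256 - 1836/(-2244) = 495*(1/256) - 1836*(-1/2244) = 495/256 + 9/11 = 7749/2816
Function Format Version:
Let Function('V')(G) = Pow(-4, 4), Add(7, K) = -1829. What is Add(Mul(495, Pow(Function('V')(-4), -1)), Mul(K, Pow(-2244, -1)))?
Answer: Rational(7749, 2816) ≈ 2.7518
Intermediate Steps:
K = -1836 (K = Add(-7, -1829) = -1836)
Function('V')(G) = 256
Add(Mul(495, Pow(Function('V')(-4), -1)), Mul(K, Pow(-2244, -1))) = Add(Mul(495, Pow(256, -1)), Mul(-1836, Pow(-2244, -1))) = Add(Mul(495, Rational(1, 256)), Mul(-1836, Rational(-1, 2244))) = Add(Rational(495, 256), Rational(9, 11)) = Rational(7749, 2816)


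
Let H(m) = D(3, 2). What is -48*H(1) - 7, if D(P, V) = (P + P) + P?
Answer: -439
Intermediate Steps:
D(P, V) = 3*P (D(P, V) = 2*P + P = 3*P)
H(m) = 9 (H(m) = 3*3 = 9)
-48*H(1) - 7 = -48*9 - 7 = -432 - 7 = -439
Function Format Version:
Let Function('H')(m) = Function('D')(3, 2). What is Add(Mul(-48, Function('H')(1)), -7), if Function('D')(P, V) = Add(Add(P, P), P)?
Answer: -439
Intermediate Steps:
Function('D')(P, V) = Mul(3, P) (Function('D')(P, V) = Add(Mul(2, P), P) = Mul(3, P))
Function('H')(m) = 9 (Function('H')(m) = Mul(3, 3) = 9)
Add(Mul(-48, Function('H')(1)), -7) = Add(Mul(-48, 9), -7) = Add(-432, -7) = -439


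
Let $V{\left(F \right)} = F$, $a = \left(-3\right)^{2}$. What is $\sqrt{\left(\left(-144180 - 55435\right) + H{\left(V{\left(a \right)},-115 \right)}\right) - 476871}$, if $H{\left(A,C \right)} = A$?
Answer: $i \sqrt{676477} \approx 822.48 i$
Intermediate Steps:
$a = 9$
$\sqrt{\left(\left(-144180 - 55435\right) + H{\left(V{\left(a \right)},-115 \right)}\right) - 476871} = \sqrt{\left(\left(-144180 - 55435\right) + 9\right) - 476871} = \sqrt{\left(-199615 + 9\right) - 476871} = \sqrt{-199606 - 476871} = \sqrt{-676477} = i \sqrt{676477}$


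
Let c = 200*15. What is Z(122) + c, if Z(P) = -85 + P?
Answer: 3037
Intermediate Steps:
c = 3000
Z(122) + c = (-85 + 122) + 3000 = 37 + 3000 = 3037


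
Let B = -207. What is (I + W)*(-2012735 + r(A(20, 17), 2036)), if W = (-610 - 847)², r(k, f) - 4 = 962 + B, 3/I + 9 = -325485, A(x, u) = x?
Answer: -231704056127356388/54249 ≈ -4.2711e+12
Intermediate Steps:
I = -1/108498 (I = 3/(-9 - 325485) = 3/(-325494) = 3*(-1/325494) = -1/108498 ≈ -9.2168e-6)
r(k, f) = 759 (r(k, f) = 4 + (962 - 207) = 4 + 755 = 759)
W = 2122849 (W = (-1457)² = 2122849)
(I + W)*(-2012735 + r(A(20, 17), 2036)) = (-1/108498 + 2122849)*(-2012735 + 759) = (230324870801/108498)*(-2011976) = -231704056127356388/54249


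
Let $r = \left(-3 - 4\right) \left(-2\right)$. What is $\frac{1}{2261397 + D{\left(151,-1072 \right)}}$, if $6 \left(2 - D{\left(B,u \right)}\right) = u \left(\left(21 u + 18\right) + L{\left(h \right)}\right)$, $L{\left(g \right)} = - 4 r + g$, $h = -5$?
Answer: $- \frac{3}{5305283} \approx -5.6547 \cdot 10^{-7}$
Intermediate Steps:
$r = 14$ ($r = \left(-7\right) \left(-2\right) = 14$)
$L{\left(g \right)} = -56 + g$ ($L{\left(g \right)} = \left(-4\right) 14 + g = -56 + g$)
$D{\left(B,u \right)} = 2 - \frac{u \left(-43 + 21 u\right)}{6}$ ($D{\left(B,u \right)} = 2 - \frac{u \left(\left(21 u + 18\right) - 61\right)}{6} = 2 - \frac{u \left(\left(18 + 21 u\right) - 61\right)}{6} = 2 - \frac{u \left(-43 + 21 u\right)}{6}$)
$\frac{1}{2261397 + D{\left(151,-1072 \right)}} = \frac{1}{2261397 + \left(2 - \frac{7 \left(-1072\right)^{2}}{2} + \frac{43}{6} \left(-1072\right)\right)} = \frac{1}{2261397 - \frac{12089474}{3}} = \frac{1}{- \frac{5305283}{3}} = - \frac{3}{5305283}$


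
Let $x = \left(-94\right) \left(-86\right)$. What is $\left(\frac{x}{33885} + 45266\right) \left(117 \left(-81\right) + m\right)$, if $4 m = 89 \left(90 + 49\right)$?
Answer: $- \frac{19584918958639}{67770} \approx -2.8899 \cdot 10^{8}$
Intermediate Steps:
$x = 8084$
$m = \frac{12371}{4}$ ($m = \frac{89 \left(90 + 49\right)}{4} = \frac{89 \cdot 139}{4} = \frac{1}{4} \cdot 12371 = \frac{12371}{4} \approx 3092.8$)
$\left(\frac{x}{33885} + 45266\right) \left(117 \left(-81\right) + m\right) = \left(\frac{8084}{33885} + 45266\right) \left(117 \left(-81\right) + \frac{12371}{4}\right) = \left(8084 \cdot \frac{1}{33885} + 45266\right) \left(-9477 + \frac{12371}{4}\right) = \left(\frac{8084}{33885} + 45266\right) \left(- \frac{25537}{4}\right) = \frac{1533846494}{33885} \left(- \frac{25537}{4}\right) = - \frac{19584918958639}{67770}$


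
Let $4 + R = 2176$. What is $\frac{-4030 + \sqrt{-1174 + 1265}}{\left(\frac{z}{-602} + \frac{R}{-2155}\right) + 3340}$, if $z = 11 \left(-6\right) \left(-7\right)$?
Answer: $- \frac{373439950}{309336589} + \frac{92665 \sqrt{91}}{309336589} \approx -1.2044$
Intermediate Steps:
$R = 2172$ ($R = -4 + 2176 = 2172$)
$z = 462$ ($z = \left(-66\right) \left(-7\right) = 462$)
$\frac{-4030 + \sqrt{-1174 + 1265}}{\left(\frac{z}{-602} + \frac{R}{-2155}\right) + 3340} = \frac{-4030 + \sqrt{-1174 + 1265}}{\left(\frac{462}{-602} + \frac{2172}{-2155}\right) + 3340} = \frac{-4030 + \sqrt{91}}{\left(462 \left(- \frac{1}{602}\right) + 2172 \left(- \frac{1}{2155}\right)\right) + 3340} = \frac{-4030 + \sqrt{91}}{\left(- \frac{33}{43} - \frac{2172}{2155}\right) + 3340} = \frac{-4030 + \sqrt{91}}{- \frac{164511}{92665} + 3340} = \frac{-4030 + \sqrt{91}}{\frac{309336589}{92665}} = \left(-4030 + \sqrt{91}\right) \frac{92665}{309336589} = - \frac{373439950}{309336589} + \frac{92665 \sqrt{91}}{309336589}$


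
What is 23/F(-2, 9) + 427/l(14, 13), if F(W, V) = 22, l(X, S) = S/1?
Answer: 9693/286 ≈ 33.892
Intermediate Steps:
l(X, S) = S (l(X, S) = S*1 = S)
23/F(-2, 9) + 427/l(14, 13) = 23/22 + 427/13 = 9693/286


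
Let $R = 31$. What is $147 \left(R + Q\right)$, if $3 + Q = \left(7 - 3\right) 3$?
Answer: $5880$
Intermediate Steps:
$Q = 9$ ($Q = -3 + \left(7 - 3\right) 3 = -3 + 4 \cdot 3 = -3 + 12 = 9$)
$147 \left(R + Q\right) = 147 \left(31 + 9\right) = 147 \cdot 40 = 5880$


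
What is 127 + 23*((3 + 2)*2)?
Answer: 357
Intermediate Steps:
127 + 23*((3 + 2)*2) = 127 + 23*(5*2) = 127 + 23*10 = 127 + 230 = 357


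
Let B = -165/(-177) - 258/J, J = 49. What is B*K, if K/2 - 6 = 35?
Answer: -1027214/2891 ≈ -355.31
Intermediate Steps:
K = 82 (K = 12 + 2*35 = 12 + 70 = 82)
B = -12527/2891 (B = -165/(-177) - 258/49 = -165*(-1/177) - 258*1/49 = 55/59 - 258/49 = -12527/2891 ≈ -4.3331)
B*K = -12527/2891*82 = -1027214/2891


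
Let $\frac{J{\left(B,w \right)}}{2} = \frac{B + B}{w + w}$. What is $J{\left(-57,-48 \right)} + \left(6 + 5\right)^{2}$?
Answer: $\frac{987}{8} \approx 123.38$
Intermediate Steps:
$J{\left(B,w \right)} = \frac{2 B}{w}$ ($J{\left(B,w \right)} = 2 \frac{B + B}{w + w} = 2 \frac{2 B}{2 w} = 2 \cdot 2 B \frac{1}{2 w} = 2 \frac{B}{w} = \frac{2 B}{w}$)
$J{\left(-57,-48 \right)} + \left(6 + 5\right)^{2} = 2 \left(-57\right) \frac{1}{-48} + \left(6 + 5\right)^{2} = 2 \left(-57\right) \left(- \frac{1}{48}\right) + 11^{2} = \frac{19}{8} + 121 = \frac{987}{8}$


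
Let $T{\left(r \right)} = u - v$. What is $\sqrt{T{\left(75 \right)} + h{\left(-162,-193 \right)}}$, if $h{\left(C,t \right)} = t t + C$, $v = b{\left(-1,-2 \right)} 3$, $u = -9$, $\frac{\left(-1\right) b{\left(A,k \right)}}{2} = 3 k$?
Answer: $\sqrt{37042} \approx 192.46$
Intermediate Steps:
$b{\left(A,k \right)} = - 6 k$ ($b{\left(A,k \right)} = - 2 \cdot 3 k = - 6 k$)
$v = 36$ ($v = \left(-6\right) \left(-2\right) 3 = 12 \cdot 3 = 36$)
$h{\left(C,t \right)} = C + t^{2}$ ($h{\left(C,t \right)} = t^{2} + C = C + t^{2}$)
$T{\left(r \right)} = -45$ ($T{\left(r \right)} = -9 - 36 = -45$)
$\sqrt{T{\left(75 \right)} + h{\left(-162,-193 \right)}} = \sqrt{-45 - \left(162 - \left(-193\right)^{2}\right)} = \sqrt{-45 + \left(-162 + 37249\right)} = \sqrt{-45 + 37087} = \sqrt{37042}$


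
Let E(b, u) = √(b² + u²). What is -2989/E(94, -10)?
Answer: -2989*√2234/4468 ≈ -31.619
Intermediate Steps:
-2989/E(94, -10) = -2989/√(94² + (-10)²) = -2989/√(8836 + 100) = -2989*√2234/4468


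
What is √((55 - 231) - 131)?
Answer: I*√307 ≈ 17.521*I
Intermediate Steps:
√((55 - 231) - 131) = √(-176 - 131) = √(-307) = I*√307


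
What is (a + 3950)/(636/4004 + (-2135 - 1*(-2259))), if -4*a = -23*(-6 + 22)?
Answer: 4046042/124283 ≈ 32.555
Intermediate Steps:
a = 92 (a = -(-23)*(-6 + 22)/4 = -(-23)*16/4 = -¼*(-368) = 92)
(a + 3950)/(636/4004 + (-2135 - 1*(-2259))) = (92 + 3950)/(636/4004 + (-2135 - 1*(-2259))) = 4042/(636*(1/4004) + (-2135 + 2259)) = 4042/(159/1001 + 124) = 4042/(124283/1001) = 4042*(1001/124283) = 4046042/124283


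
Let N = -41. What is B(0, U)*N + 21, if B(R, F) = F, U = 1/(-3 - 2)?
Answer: 146/5 ≈ 29.200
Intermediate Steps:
U = -⅕ (U = 1/(-5) = -⅕ ≈ -0.20000)
B(0, U)*N + 21 = -⅕*(-41) + 21 = 41/5 + 21 = 146/5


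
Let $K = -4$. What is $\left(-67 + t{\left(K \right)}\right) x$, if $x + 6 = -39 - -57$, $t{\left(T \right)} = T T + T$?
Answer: $-660$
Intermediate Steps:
$t{\left(T \right)} = T + T^{2}$ ($t{\left(T \right)} = T^{2} + T = T + T^{2}$)
$x = 12$ ($x = -6 - -18 = -6 + \left(-39 + 57\right) = -6 + 18 = 12$)
$\left(-67 + t{\left(K \right)}\right) x = \left(-67 - 4 \left(1 - 4\right)\right) 12 = \left(-67 - -12\right) 12 = \left(-67 + 12\right) 12 = \left(-55\right) 12 = -660$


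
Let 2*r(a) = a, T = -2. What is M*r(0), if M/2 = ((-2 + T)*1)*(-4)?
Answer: 0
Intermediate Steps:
r(a) = a/2
M = 32 (M = 2*(((-2 - 2)*1)*(-4)) = 2*(-4*1*(-4)) = 2*(-4*(-4)) = 2*16 = 32)
M*r(0) = 32*((½)*0) = 32*0 = 0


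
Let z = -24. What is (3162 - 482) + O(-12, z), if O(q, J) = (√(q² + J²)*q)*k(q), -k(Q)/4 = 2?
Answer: 2680 + 1152*√5 ≈ 5256.0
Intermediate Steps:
k(Q) = -8 (k(Q) = -4*2 = -8)
O(q, J) = -8*q*√(J² + q²) (O(q, J) = (√(q² + J²)*q)*(-8) = (√(J² + q²)*q)*(-8) = (q*√(J² + q²))*(-8) = -8*q*√(J² + q²))
(3162 - 482) + O(-12, z) = (3162 - 482) - 8*(-12)*√((-24)² + (-12)²) = 2680 - 8*(-12)*√(576 + 144) = 2680 - 8*(-12)*√720 = 2680 - 8*(-12)*12*√5 = 2680 + 1152*√5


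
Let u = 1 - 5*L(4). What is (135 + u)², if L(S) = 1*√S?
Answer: 15876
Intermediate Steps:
L(S) = √S
u = -9 (u = 1 - 5*√4 = 1 - 5*2 = 1 - 10 = -9)
(135 + u)² = (135 - 9)² = 126² = 15876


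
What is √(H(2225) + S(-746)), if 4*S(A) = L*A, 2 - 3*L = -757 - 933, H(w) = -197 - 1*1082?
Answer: I*√106465 ≈ 326.29*I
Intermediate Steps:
H(w) = -1279 (H(w) = -197 - 1082 = -1279)
L = 564 (L = ⅔ - (-757 - 933)/3 = ⅔ - ⅓*(-1690) = ⅔ + 1690/3 = 564)
S(A) = 141*A (S(A) = (564*A)/4 = 141*A)
√(H(2225) + S(-746)) = √(-1279 + 141*(-746)) = √(-1279 - 105186) = √(-106465) = I*√106465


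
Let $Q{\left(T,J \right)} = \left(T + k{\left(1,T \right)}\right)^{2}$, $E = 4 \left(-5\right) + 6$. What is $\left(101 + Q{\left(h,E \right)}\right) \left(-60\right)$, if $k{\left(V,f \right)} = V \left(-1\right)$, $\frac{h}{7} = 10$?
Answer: $-291720$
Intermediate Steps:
$h = 70$ ($h = 7 \cdot 10 = 70$)
$k{\left(V,f \right)} = - V$
$E = -14$ ($E = -20 + 6 = -14$)
$Q{\left(T,J \right)} = \left(-1 + T\right)^{2}$ ($Q{\left(T,J \right)} = \left(T - 1\right)^{2} = \left(-1 + T\right)^{2}$)
$\left(101 + Q{\left(h,E \right)}\right) \left(-60\right) = \left(101 + \left(-1 + 70\right)^{2}\right) \left(-60\right) = \left(101 + 69^{2}\right) \left(-60\right) = \left(101 + 4761\right) \left(-60\right) = 4862 \left(-60\right) = -291720$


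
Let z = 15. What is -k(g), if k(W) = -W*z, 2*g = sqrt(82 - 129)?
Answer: 15*I*sqrt(47)/2 ≈ 51.417*I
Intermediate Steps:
g = I*sqrt(47)/2 (g = sqrt(82 - 129)/2 = sqrt(-47)/2 = (I*sqrt(47))/2 = I*sqrt(47)/2 ≈ 3.4278*I)
k(W) = -15*W (k(W) = -W*15 = -15*W)
-k(g) = -(-15)*I*sqrt(47)/2 = 15*I*sqrt(47)/2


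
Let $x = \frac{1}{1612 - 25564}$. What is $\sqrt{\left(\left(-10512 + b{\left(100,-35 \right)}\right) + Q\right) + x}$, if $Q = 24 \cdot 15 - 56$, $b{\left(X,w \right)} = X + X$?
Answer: $\frac{i \sqrt{358848290649}}{5988} \approx 100.04 i$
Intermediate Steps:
$b{\left(X,w \right)} = 2 X$
$Q = 304$ ($Q = 360 - 56 = 304$)
$x = - \frac{1}{23952}$ ($x = \frac{1}{-23952} = - \frac{1}{23952} \approx -4.175 \cdot 10^{-5}$)
$\sqrt{\left(\left(-10512 + b{\left(100,-35 \right)}\right) + Q\right) + x} = \sqrt{\left(\left(-10512 + 2 \cdot 100\right) + 304\right) - \frac{1}{23952}} = \sqrt{\left(\left(-10512 + 200\right) + 304\right) - \frac{1}{23952}} = \sqrt{\left(-10312 + 304\right) - \frac{1}{23952}} = \sqrt{-10008 - \frac{1}{23952}} = \sqrt{- \frac{239711617}{23952}} = \frac{i \sqrt{358848290649}}{5988}$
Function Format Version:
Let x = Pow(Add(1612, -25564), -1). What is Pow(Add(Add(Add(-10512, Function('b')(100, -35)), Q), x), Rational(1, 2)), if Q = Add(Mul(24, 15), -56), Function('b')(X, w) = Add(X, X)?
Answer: Mul(Rational(1, 5988), I, Pow(358848290649, Rational(1, 2))) ≈ Mul(100.04, I)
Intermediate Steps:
Function('b')(X, w) = Mul(2, X)
Q = 304 (Q = Add(360, -56) = 304)
x = Rational(-1, 23952) (x = Pow(-23952, -1) = Rational(-1, 23952) ≈ -4.1750e-5)
Pow(Add(Add(Add(-10512, Function('b')(100, -35)), Q), x), Rational(1, 2)) = Pow(Add(Add(Add(-10512, Mul(2, 100)), 304), Rational(-1, 23952)), Rational(1, 2)) = Pow(Add(Add(Add(-10512, 200), 304), Rational(-1, 23952)), Rational(1, 2)) = Pow(Add(Add(-10312, 304), Rational(-1, 23952)), Rational(1, 2)) = Pow(Add(-10008, Rational(-1, 23952)), Rational(1, 2)) = Pow(Rational(-239711617, 23952), Rational(1, 2)) = Mul(Rational(1, 5988), I, Pow(358848290649, Rational(1, 2)))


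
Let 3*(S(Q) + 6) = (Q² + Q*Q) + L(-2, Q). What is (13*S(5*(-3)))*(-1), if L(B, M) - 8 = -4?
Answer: -5668/3 ≈ -1889.3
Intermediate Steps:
L(B, M) = 4 (L(B, M) = 8 - 4 = 4)
S(Q) = -14/3 + 2*Q²/3 (S(Q) = -6 + ((Q² + Q*Q) + 4)/3 = -6 + ((Q² + Q²) + 4)/3 = -6 + (2*Q² + 4)/3 = -6 + (4 + 2*Q²)/3 = -6 + (4/3 + 2*Q²/3) = -14/3 + 2*Q²/3)
(13*S(5*(-3)))*(-1) = (13*(-14/3 + 2*(5*(-3))²/3))*(-1) = (13*(-14/3 + (⅔)*(-15)²))*(-1) = (13*(-14/3 + (⅔)*225))*(-1) = (13*(-14/3 + 150))*(-1) = (13*(436/3))*(-1) = (5668/3)*(-1) = -5668/3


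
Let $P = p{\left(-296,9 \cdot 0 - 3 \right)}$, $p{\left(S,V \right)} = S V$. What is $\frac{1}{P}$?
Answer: $\frac{1}{888} \approx 0.0011261$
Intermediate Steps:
$P = 888$ ($P = - 296 \left(9 \cdot 0 - 3\right) = - 296 \left(0 - 3\right) = \left(-296\right) \left(-3\right) = 888$)
$\frac{1}{P} = \frac{1}{888}$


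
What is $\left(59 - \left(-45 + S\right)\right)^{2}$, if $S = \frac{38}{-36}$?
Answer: $\frac{3575881}{324} \approx 11037.0$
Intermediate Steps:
$S = - \frac{19}{18}$ ($S = 38 \left(- \frac{1}{36}\right) = - \frac{19}{18} \approx -1.0556$)
$\left(59 - \left(-45 + S\right)\right)^{2} = \left(59 + \left(45 - - \frac{19}{18}\right)\right)^{2} = \left(59 + \left(45 + \frac{19}{18}\right)\right)^{2} = \left(59 + \frac{829}{18}\right)^{2} = \left(\frac{1891}{18}\right)^{2} = \frac{3575881}{324}$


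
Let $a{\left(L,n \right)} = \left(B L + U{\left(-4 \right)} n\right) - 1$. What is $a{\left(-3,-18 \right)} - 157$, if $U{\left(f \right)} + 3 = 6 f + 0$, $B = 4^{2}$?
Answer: $280$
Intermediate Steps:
$B = 16$
$U{\left(f \right)} = -3 + 6 f$ ($U{\left(f \right)} = -3 + \left(6 f + 0\right) = -3 + 6 f$)
$a{\left(L,n \right)} = -1 - 27 n + 16 L$ ($a{\left(L,n \right)} = \left(16 L + \left(-3 + 6 \left(-4\right)\right) n\right) - 1 = \left(16 L + \left(-3 - 24\right) n\right) - 1 = \left(16 L - 27 n\right) - 1 = \left(- 27 n + 16 L\right) - 1 = -1 - 27 n + 16 L$)
$a{\left(-3,-18 \right)} - 157 = \left(-1 - -486 + 16 \left(-3\right)\right) - 157 = \left(-1 + 486 - 48\right) - 157 = 437 - 157 = 280$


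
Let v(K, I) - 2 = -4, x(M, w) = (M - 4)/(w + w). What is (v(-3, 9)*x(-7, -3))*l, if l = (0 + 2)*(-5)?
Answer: 110/3 ≈ 36.667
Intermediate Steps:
x(M, w) = (-4 + M)/(2*w) (x(M, w) = (-4 + M)/((2*w)) = (-4 + M)*(1/(2*w)) = (-4 + M)/(2*w))
v(K, I) = -2 (v(K, I) = 2 - 4 = -2)
l = -10 (l = 2*(-5) = -10)
(v(-3, 9)*x(-7, -3))*l = -(-4 - 7)/(-3)*(-10) = -(-1)*(-11)/3*(-10) = -2*11/6*(-10) = -11/3*(-10) = 110/3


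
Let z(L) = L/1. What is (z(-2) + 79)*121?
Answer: 9317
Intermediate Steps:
z(L) = L (z(L) = L*1 = L)
(z(-2) + 79)*121 = (-2 + 79)*121 = 77*121 = 9317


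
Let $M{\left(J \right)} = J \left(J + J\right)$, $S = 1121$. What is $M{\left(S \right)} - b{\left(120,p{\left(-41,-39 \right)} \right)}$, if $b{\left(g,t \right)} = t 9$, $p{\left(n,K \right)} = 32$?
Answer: $2512994$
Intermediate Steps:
$b{\left(g,t \right)} = 9 t$
$M{\left(J \right)} = 2 J^{2}$ ($M{\left(J \right)} = J 2 J = 2 J^{2}$)
$M{\left(S \right)} - b{\left(120,p{\left(-41,-39 \right)} \right)} = 2 \cdot 1121^{2} - 9 \cdot 32 = 2 \cdot 1256641 - 288 = 2513282 - 288 = 2512994$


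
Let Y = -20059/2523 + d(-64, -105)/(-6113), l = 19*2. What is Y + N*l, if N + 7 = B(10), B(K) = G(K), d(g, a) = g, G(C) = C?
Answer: 1635774091/15423099 ≈ 106.06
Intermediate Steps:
B(K) = K
N = 3 (N = -7 + 10 = 3)
l = 38
Y = -122459195/15423099 (Y = -20059/2523 - 64/(-6113) = -20059*1/2523 - 64*(-1/6113) = -20059/2523 + 64/6113 = -122459195/15423099 ≈ -7.9400)
Y + N*l = -122459195/15423099 + 3*38 = -122459195/15423099 + 114 = 1635774091/15423099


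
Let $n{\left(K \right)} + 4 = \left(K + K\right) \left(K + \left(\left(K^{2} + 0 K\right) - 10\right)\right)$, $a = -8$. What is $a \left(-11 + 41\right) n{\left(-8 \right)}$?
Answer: $177600$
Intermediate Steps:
$n{\left(K \right)} = -4 + 2 K \left(-10 + K + K^{2}\right)$ ($n{\left(K \right)} = -4 + \left(K + K\right) \left(K + \left(\left(K^{2} + 0 K\right) - 10\right)\right) = -4 + 2 K \left(K + \left(\left(K^{2} + 0\right) - 10\right)\right) = -4 + 2 K \left(K + \left(K^{2} - 10\right)\right) = -4 + 2 K \left(K + \left(-10 + K^{2}\right)\right) = -4 + 2 K \left(-10 + K + K^{2}\right)$)
$a \left(-11 + 41\right) n{\left(-8 \right)} = - 8 \left(-11 + 41\right) \left(-4 - -160 + 2 \left(-8\right)^{2} + 2 \left(-8\right)^{3}\right) = \left(-8\right) 30 \left(-4 + 160 + 2 \cdot 64 + 2 \left(-512\right)\right) = - 240 \left(-4 + 160 + 128 - 1024\right) = \left(-240\right) \left(-740\right) = 177600$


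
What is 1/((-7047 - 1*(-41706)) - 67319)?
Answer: -1/32660 ≈ -3.0619e-5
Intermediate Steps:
1/((-7047 - 1*(-41706)) - 67319) = 1/((-7047 + 41706) - 67319) = 1/(34659 - 67319) = 1/(-32660) = -1/32660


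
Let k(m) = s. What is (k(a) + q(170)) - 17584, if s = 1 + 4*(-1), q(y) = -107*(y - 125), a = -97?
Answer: -22402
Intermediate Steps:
q(y) = 13375 - 107*y (q(y) = -107*(-125 + y) = 13375 - 107*y)
s = -3 (s = 1 - 4 = -3)
k(m) = -3
(k(a) + q(170)) - 17584 = (-3 + (13375 - 107*170)) - 17584 = (-3 + (13375 - 18190)) - 17584 = (-3 - 4815) - 17584 = -4818 - 17584 = -22402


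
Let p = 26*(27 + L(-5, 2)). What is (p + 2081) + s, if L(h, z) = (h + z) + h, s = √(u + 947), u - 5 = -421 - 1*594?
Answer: 2575 + 3*I*√7 ≈ 2575.0 + 7.9373*I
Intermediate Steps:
u = -1010 (u = 5 + (-421 - 1*594) = 5 + (-421 - 594) = 5 - 1015 = -1010)
s = 3*I*√7 (s = √(-1010 + 947) = √(-63) = 3*I*√7 ≈ 7.9373*I)
L(h, z) = z + 2*h
p = 494 (p = 26*(27 + (2 + 2*(-5))) = 26*(27 + (2 - 10)) = 26*(27 - 8) = 26*19 = 494)
(p + 2081) + s = (494 + 2081) + 3*I*√7 = 2575 + 3*I*√7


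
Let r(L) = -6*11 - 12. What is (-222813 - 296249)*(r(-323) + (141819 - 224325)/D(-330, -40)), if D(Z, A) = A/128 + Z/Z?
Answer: 685657025148/11 ≈ 6.2332e+10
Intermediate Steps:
D(Z, A) = 1 + A/128 (D(Z, A) = A*(1/128) + 1 = A/128 + 1 = 1 + A/128)
r(L) = -78 (r(L) = -66 - 12 = -78)
(-222813 - 296249)*(r(-323) + (141819 - 224325)/D(-330, -40)) = (-222813 - 296249)*(-78 + (141819 - 224325)/(1 + (1/128)*(-40))) = -519062*(-78 - 82506/(1 - 5/16)) = -519062*(-78 - 82506/11/16) = -519062*(-78 - 82506*16/11) = -519062*(-78 - 1320096/11) = -519062*(-1320954/11) = 685657025148/11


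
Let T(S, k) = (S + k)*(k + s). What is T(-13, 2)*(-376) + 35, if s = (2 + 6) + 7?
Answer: 70347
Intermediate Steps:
s = 15 (s = 8 + 7 = 15)
T(S, k) = (15 + k)*(S + k) (T(S, k) = (S + k)*(k + 15) = (S + k)*(15 + k) = (15 + k)*(S + k))
T(-13, 2)*(-376) + 35 = (2**2 + 15*(-13) + 15*2 - 13*2)*(-376) + 35 = (4 - 195 + 30 - 26)*(-376) + 35 = -187*(-376) + 35 = 70312 + 35 = 70347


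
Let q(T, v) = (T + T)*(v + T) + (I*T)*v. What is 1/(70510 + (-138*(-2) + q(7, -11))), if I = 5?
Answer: 1/70345 ≈ 1.4216e-5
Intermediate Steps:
q(T, v) = 2*T*(T + v) + 5*T*v (q(T, v) = (T + T)*(v + T) + (5*T)*v = (2*T)*(T + v) + 5*T*v = 2*T*(T + v) + 5*T*v)
1/(70510 + (-138*(-2) + q(7, -11))) = 1/(70510 + (-138*(-2) + 7*(2*7 + 7*(-11)))) = 1/(70510 + (276 + 7*(14 - 77))) = 1/(70510 + (276 + 7*(-63))) = 1/(70510 + (276 - 441)) = 1/(70510 - 165) = 1/70345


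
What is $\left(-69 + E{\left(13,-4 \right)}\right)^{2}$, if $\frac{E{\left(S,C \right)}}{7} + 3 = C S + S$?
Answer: $131769$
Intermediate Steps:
$E{\left(S,C \right)} = -21 + 7 S + 7 C S$ ($E{\left(S,C \right)} = -21 + 7 \left(C S + S\right) = -21 + 7 \left(S + C S\right) = -21 + \left(7 S + 7 C S\right) = -21 + 7 S + 7 C S$)
$\left(-69 + E{\left(13,-4 \right)}\right)^{2} = \left(-69 + \left(-21 + 7 \cdot 13 + 7 \left(-4\right) 13\right)\right)^{2} = \left(-69 - 294\right)^{2} = \left(-363\right)^{2} = 131769$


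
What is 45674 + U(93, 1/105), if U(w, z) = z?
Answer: 4795771/105 ≈ 45674.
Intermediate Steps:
45674 + U(93, 1/105) = 45674 + 1/105 = 4795771/105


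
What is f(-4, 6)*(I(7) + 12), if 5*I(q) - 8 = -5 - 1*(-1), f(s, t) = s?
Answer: -256/5 ≈ -51.200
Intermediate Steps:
I(q) = 4/5 (I(q) = 8/5 + (-5 - 1*(-1))/5 = 8/5 + (-5 + 1)/5 = 8/5 + (1/5)*(-4) = 8/5 - 4/5 = 4/5)
f(-4, 6)*(I(7) + 12) = -4*(4/5 + 12) = -4*64/5 = -256/5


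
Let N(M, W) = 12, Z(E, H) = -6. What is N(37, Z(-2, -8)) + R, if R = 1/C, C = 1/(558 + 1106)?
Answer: 1676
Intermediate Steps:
C = 1/1664 ≈ 0.00060096
R = 1664 (R = 1/(1/1664) = 1664)
N(37, Z(-2, -8)) + R = 12 + 1664 = 1676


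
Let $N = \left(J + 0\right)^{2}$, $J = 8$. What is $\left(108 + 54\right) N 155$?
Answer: $1607040$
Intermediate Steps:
$N = 64$ ($N = \left(8 + 0\right)^{2} = 8^{2} = 64$)
$\left(108 + 54\right) N 155 = \left(108 + 54\right) 64 \cdot 155 = 162 \cdot 64 \cdot 155 = 10368 \cdot 155 = 1607040$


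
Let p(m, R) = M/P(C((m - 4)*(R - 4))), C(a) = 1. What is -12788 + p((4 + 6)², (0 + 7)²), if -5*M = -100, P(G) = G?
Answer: -12768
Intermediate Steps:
M = 20 (M = -⅕*(-100) = 20)
p(m, R) = 20 (p(m, R) = 20/1 = 20*1 = 20)
-12788 + p((4 + 6)², (0 + 7)²) = -12788 + 20 = -12768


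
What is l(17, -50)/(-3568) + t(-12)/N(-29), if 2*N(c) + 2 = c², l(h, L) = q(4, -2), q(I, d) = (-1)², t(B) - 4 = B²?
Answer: 1055289/2993552 ≈ 0.35252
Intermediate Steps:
t(B) = 4 + B²
q(I, d) = 1
l(h, L) = 1
N(c) = -1 + c²/2
l(17, -50)/(-3568) + t(-12)/N(-29) = 1/(-3568) + (4 + (-12)²)/(-1 + (½)*(-29)²) = 1*(-1/3568) + (4 + 144)/(-1 + (½)*841) = -1/3568 + 148/(-1 + 841/2) = -1/3568 + 148/(839/2) = -1/3568 + 148*(2/839) = -1/3568 + 296/839 = 1055289/2993552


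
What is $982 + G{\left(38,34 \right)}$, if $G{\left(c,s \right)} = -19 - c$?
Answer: $925$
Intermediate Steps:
$982 + G{\left(38,34 \right)} = 982 - 57 = 925$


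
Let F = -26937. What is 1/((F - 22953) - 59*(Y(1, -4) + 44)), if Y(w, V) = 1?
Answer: -1/52545 ≈ -1.9031e-5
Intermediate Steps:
1/((F - 22953) - 59*(Y(1, -4) + 44)) = 1/((-26937 - 22953) - 59*(1 + 44)) = 1/(-49890 - 59*45) = 1/(-49890 - 2655) = 1/(-52545) = -1/52545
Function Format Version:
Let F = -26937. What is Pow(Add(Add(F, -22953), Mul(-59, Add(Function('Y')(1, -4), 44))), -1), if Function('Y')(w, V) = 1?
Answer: Rational(-1, 52545) ≈ -1.9031e-5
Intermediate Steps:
Pow(Add(Add(F, -22953), Mul(-59, Add(Function('Y')(1, -4), 44))), -1) = Pow(Add(Add(-26937, -22953), Mul(-59, Add(1, 44))), -1) = Pow(Add(-49890, Mul(-59, 45)), -1) = Pow(Add(-49890, -2655), -1) = Pow(-52545, -1) = Rational(-1, 52545)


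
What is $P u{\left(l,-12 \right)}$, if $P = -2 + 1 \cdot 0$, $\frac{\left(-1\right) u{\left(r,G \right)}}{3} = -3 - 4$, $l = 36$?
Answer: $-42$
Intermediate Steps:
$u{\left(r,G \right)} = 21$ ($u{\left(r,G \right)} = - 3 \left(-3 - 4\right) = \left(-3\right) \left(-7\right) = 21$)
$P = -2$ ($P = -2 + 0 = -2$)
$P u{\left(l,-12 \right)} = \left(-2\right) 21 = -42$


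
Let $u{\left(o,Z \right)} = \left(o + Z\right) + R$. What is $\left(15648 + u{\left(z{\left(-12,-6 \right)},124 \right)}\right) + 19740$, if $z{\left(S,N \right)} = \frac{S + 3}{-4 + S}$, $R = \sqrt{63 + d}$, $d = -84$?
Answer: $\frac{568201}{16} + i \sqrt{21} \approx 35513.0 + 4.5826 i$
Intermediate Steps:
$R = i \sqrt{21}$ ($R = \sqrt{63 - 84} = \sqrt{-21} = i \sqrt{21} \approx 4.5826 i$)
$z{\left(S,N \right)} = \frac{3 + S}{-4 + S}$
$u{\left(o,Z \right)} = Z + o + i \sqrt{21}$ ($u{\left(o,Z \right)} = \left(o + Z\right) + i \sqrt{21} = \left(Z + o\right) + i \sqrt{21} = Z + o + i \sqrt{21}$)
$\left(15648 + u{\left(z{\left(-12,-6 \right)},124 \right)}\right) + 19740 = \left(15648 + \left(124 + \frac{3 - 12}{-4 - 12} + i \sqrt{21}\right)\right) + 19740 = \left(15648 + \left(124 + \frac{1}{-16} \left(-9\right) + i \sqrt{21}\right)\right) + 19740 = \left(15648 + \left(124 - - \frac{9}{16} + i \sqrt{21}\right)\right) + 19740 = \left(15648 + \left(124 + \frac{9}{16} + i \sqrt{21}\right)\right) + 19740 = \left(15648 + \left(\frac{1993}{16} + i \sqrt{21}\right)\right) + 19740 = \left(\frac{252361}{16} + i \sqrt{21}\right) + 19740 = \frac{568201}{16} + i \sqrt{21}$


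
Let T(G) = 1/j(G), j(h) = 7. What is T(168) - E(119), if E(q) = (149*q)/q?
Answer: -1042/7 ≈ -148.86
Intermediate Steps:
T(G) = 1/7
E(q) = 149
T(168) - E(119) = 1/7 - 1*149 = 1/7 - 149 = -1042/7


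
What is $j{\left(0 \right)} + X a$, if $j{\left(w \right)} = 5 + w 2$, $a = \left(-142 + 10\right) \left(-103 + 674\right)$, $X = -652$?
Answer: $49142549$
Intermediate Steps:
$a = -75372$ ($a = \left(-132\right) 571 = -75372$)
$j{\left(w \right)} = 5 + 2 w$
$j{\left(0 \right)} + X a = \left(5 + 2 \cdot 0\right) - -49142544 = \left(5 + 0\right) + 49142544 = 5 + 49142544 = 49142549$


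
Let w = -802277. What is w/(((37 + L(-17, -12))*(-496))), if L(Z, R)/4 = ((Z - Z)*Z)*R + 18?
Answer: 802277/54064 ≈ 14.839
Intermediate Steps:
L(Z, R) = 72 (L(Z, R) = 4*(((Z - Z)*Z)*R + 18) = 4*((0*Z)*R + 18) = 4*(0*R + 18) = 4*(0 + 18) = 4*18 = 72)
w/(((37 + L(-17, -12))*(-496))) = -802277*(-1/(496*(37 + 72))) = -802277/(109*(-496)) = -802277/(-54064) = -802277*(-1/54064) = 802277/54064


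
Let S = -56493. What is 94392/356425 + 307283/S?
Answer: -104190856019/20135517525 ≈ -5.1745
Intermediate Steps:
94392/356425 + 307283/S = 94392/356425 + 307283/(-56493) = 94392*(1/356425) + 307283*(-1/56493) = 94392/356425 - 307283/56493 = -104190856019/20135517525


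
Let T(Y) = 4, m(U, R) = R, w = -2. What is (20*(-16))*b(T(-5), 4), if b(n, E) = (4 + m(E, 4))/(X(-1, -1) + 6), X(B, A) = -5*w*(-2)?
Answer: 1280/7 ≈ 182.86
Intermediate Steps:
X(B, A) = -20 (X(B, A) = -5*(-2)*(-2) = 10*(-2) = -20)
b(n, E) = -4/7 (b(n, E) = (4 + 4)/(-20 + 6) = 8/(-14) = 8*(-1/14) = -4/7)
(20*(-16))*b(T(-5), 4) = (20*(-16))*(-4/7) = -320*(-4/7) = 1280/7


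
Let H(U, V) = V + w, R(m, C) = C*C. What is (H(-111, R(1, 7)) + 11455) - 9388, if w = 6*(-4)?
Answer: 2092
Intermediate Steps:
w = -24
R(m, C) = C²
H(U, V) = -24 + V (H(U, V) = V - 24 = -24 + V)
(H(-111, R(1, 7)) + 11455) - 9388 = ((-24 + 7²) + 11455) - 9388 = ((-24 + 49) + 11455) - 9388 = (25 + 11455) - 9388 = 11480 - 9388 = 2092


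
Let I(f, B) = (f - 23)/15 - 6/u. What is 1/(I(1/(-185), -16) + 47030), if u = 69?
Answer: 63825/3001586312 ≈ 2.1264e-5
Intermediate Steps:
I(f, B) = -559/345 + f/15 (I(f, B) = (f - 23)/15 - 6/69 = (-23 + f)*(1/15) - 6*1/69 = (-23/15 + f/15) - 2/23 = -559/345 + f/15)
1/(I(1/(-185), -16) + 47030) = 1/((-559/345 + (1/15)/(-185)) + 47030) = 1/((-559/345 + (1/15)*(-1/185)) + 47030) = 1/((-559/345 - 1/2775) + 47030) = 1/(-103438/63825 + 47030) = 1/(3001586312/63825) = 63825/3001586312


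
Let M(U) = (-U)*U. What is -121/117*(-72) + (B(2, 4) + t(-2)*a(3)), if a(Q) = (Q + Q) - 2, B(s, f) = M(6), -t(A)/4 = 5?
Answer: -540/13 ≈ -41.538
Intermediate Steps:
t(A) = -20 (t(A) = -4*5 = -20)
M(U) = -U**2
B(s, f) = -36 (B(s, f) = -1*6**2 = -1*36 = -36)
a(Q) = -2 + 2*Q (a(Q) = 2*Q - 2 = -2 + 2*Q)
-121/117*(-72) + (B(2, 4) + t(-2)*a(3)) = -121/117*(-72) + (-36 - 20*(-2 + 2*3)) = -121*1/117*(-72) + (-36 - 20*(-2 + 6)) = -121/117*(-72) + (-36 - 20*4) = 968/13 + (-36 - 80) = 968/13 - 116 = -540/13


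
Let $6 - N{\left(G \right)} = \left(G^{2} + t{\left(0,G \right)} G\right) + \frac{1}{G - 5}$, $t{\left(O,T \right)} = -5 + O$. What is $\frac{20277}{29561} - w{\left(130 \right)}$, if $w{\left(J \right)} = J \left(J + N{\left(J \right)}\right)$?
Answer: $\frac{1548125626011}{739025} \approx 2.0948 \cdot 10^{6}$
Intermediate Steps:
$N{\left(G \right)} = 6 - G^{2} - \frac{1}{-5 + G} + 5 G$ ($N{\left(G \right)} = 6 - \left(\left(G^{2} + \left(-5 + 0\right) G\right) + \frac{1}{G - 5}\right) = 6 - \left(\left(G^{2} - 5 G\right) + \frac{1}{-5 + G}\right) = 6 - \left(G^{2} + \frac{1}{-5 + G} - 5 G\right) = 6 - G^{2} - \frac{1}{-5 + G} + 5 G$)
$w{\left(J \right)} = J \left(J + \frac{-31 - J^{3} - 19 J + 10 J^{2}}{-5 + J}\right)$
$\frac{20277}{29561} - w{\left(130 \right)} = \frac{20277}{29561} - \frac{130 \left(-31 - 130^{3} - 3120 + 11 \cdot 130^{2}\right)}{-5 + 130} = 20277 \cdot \frac{1}{29561} - \frac{130 \left(-31 - 2197000 - 3120 + 11 \cdot 16900\right)}{125} = \frac{20277}{29561} - 130 \cdot \frac{1}{125} \left(-31 - 2197000 - 3120 + 185900\right) = \frac{20277}{29561} - 130 \cdot \frac{1}{125} \left(-2014251\right) = \frac{20277}{29561} - - \frac{52370526}{25} = \frac{20277}{29561} + \frac{52370526}{25} = \frac{1548125626011}{739025}$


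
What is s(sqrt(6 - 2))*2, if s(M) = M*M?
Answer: 8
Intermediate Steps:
s(M) = M**2
s(sqrt(6 - 2))*2 = (sqrt(6 - 2))**2*2 = (sqrt(4))**2*2 = 2**2*2 = 4*2 = 8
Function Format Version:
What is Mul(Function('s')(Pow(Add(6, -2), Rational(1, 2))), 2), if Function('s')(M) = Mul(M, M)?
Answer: 8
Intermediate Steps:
Function('s')(M) = Pow(M, 2)
Mul(Function('s')(Pow(Add(6, -2), Rational(1, 2))), 2) = Mul(Pow(Pow(Add(6, -2), Rational(1, 2)), 2), 2) = Mul(Pow(Pow(4, Rational(1, 2)), 2), 2) = Mul(Pow(2, 2), 2) = Mul(4, 2) = 8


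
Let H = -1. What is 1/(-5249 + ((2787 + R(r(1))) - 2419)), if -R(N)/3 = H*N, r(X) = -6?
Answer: -1/4899 ≈ -0.00020412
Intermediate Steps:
R(N) = 3*N (R(N) = -(-3)*N = 3*N)
1/(-5249 + ((2787 + R(r(1))) - 2419)) = 1/(-5249 + ((2787 + 3*(-6)) - 2419)) = 1/(-5249 + ((2787 - 18) - 2419)) = 1/(-5249 + (2769 - 2419)) = 1/(-5249 + 350) = 1/(-4899) = -1/4899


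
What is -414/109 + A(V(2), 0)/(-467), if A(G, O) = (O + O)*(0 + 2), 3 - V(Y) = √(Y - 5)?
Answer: -414/109 ≈ -3.7982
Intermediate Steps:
V(Y) = 3 - √(-5 + Y) (V(Y) = 3 - √(Y - 5) = 3 - √(-5 + Y))
A(G, O) = 4*O (A(G, O) = (2*O)*2 = 4*O)
-414/109 + A(V(2), 0)/(-467) = -414/109 + (4*0)/(-467) = -414*1/109 + 0*(-1/467) = -414/109 + 0 = -414/109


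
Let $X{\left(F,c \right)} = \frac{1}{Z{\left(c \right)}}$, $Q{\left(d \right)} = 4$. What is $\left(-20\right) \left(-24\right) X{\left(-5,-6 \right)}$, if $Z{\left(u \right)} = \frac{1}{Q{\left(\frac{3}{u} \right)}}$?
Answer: $1920$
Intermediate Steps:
$Z{\left(u \right)} = \frac{1}{4}$
$X{\left(F,c \right)} = 4$ ($X{\left(F,c \right)} = \frac{1}{\frac{1}{4}} = 4$)
$\left(-20\right) \left(-24\right) X{\left(-5,-6 \right)} = \left(-20\right) \left(-24\right) 4 = 480 \cdot 4 = 1920$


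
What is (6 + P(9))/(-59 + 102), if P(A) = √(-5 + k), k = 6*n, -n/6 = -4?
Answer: 6/43 + √139/43 ≈ 0.41372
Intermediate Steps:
n = 24 (n = -6*(-4) = 24)
k = 144 (k = 6*24 = 144)
P(A) = √139 (P(A) = √(-5 + 144) = √139)
(6 + P(9))/(-59 + 102) = (6 + √139)/(-59 + 102) = (6 + √139)/43 = 6/43 + √139/43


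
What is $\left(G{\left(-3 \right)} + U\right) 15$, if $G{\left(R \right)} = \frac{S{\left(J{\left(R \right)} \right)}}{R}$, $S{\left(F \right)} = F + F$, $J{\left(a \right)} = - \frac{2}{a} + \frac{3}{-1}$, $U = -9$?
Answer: $- \frac{335}{3} \approx -111.67$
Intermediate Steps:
$J{\left(a \right)} = -3 - \frac{2}{a}$ ($J{\left(a \right)} = - \frac{2}{a} + 3 \left(-1\right) = - \frac{2}{a} - 3 = -3 - \frac{2}{a}$)
$S{\left(F \right)} = 2 F$
$G{\left(R \right)} = \frac{-6 - \frac{4}{R}}{R}$ ($G{\left(R \right)} = \frac{2 \left(-3 - \frac{2}{R}\right)}{R} = \frac{-6 - \frac{4}{R}}{R}$)
$\left(G{\left(-3 \right)} + U\right) 15 = \left(\frac{2 \left(-2 - -9\right)}{9} - 9\right) 15 = \left(2 \cdot \frac{1}{9} \left(-2 + 9\right) - 9\right) 15 = \left(2 \cdot \frac{1}{9} \cdot 7 - 9\right) 15 = \left(\frac{14}{9} - 9\right) 15 = \left(- \frac{67}{9}\right) 15 = - \frac{335}{3}$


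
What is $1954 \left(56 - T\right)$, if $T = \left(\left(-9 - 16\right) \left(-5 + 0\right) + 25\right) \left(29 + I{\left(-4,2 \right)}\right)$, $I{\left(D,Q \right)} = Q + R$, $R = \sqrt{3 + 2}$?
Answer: $-8976676 - 293100 \sqrt{5} \approx -9.6321 \cdot 10^{6}$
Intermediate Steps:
$R = \sqrt{5} \approx 2.2361$
$I{\left(D,Q \right)} = Q + \sqrt{5}$
$T = 4650 + 150 \sqrt{5}$ ($T = \left(\left(-9 - 16\right) \left(-5 + 0\right) + 25\right) \left(29 + \left(2 + \sqrt{5}\right)\right) = \left(\left(-25\right) \left(-5\right) + 25\right) \left(31 + \sqrt{5}\right) = \left(125 + 25\right) \left(31 + \sqrt{5}\right) = 150 \left(31 + \sqrt{5}\right) = 4650 + 150 \sqrt{5} \approx 4985.4$)
$1954 \left(56 - T\right) = 1954 \left(56 - \left(4650 + 150 \sqrt{5}\right)\right) = 1954 \left(-4594 - 150 \sqrt{5}\right) = -8976676 - 293100 \sqrt{5}$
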